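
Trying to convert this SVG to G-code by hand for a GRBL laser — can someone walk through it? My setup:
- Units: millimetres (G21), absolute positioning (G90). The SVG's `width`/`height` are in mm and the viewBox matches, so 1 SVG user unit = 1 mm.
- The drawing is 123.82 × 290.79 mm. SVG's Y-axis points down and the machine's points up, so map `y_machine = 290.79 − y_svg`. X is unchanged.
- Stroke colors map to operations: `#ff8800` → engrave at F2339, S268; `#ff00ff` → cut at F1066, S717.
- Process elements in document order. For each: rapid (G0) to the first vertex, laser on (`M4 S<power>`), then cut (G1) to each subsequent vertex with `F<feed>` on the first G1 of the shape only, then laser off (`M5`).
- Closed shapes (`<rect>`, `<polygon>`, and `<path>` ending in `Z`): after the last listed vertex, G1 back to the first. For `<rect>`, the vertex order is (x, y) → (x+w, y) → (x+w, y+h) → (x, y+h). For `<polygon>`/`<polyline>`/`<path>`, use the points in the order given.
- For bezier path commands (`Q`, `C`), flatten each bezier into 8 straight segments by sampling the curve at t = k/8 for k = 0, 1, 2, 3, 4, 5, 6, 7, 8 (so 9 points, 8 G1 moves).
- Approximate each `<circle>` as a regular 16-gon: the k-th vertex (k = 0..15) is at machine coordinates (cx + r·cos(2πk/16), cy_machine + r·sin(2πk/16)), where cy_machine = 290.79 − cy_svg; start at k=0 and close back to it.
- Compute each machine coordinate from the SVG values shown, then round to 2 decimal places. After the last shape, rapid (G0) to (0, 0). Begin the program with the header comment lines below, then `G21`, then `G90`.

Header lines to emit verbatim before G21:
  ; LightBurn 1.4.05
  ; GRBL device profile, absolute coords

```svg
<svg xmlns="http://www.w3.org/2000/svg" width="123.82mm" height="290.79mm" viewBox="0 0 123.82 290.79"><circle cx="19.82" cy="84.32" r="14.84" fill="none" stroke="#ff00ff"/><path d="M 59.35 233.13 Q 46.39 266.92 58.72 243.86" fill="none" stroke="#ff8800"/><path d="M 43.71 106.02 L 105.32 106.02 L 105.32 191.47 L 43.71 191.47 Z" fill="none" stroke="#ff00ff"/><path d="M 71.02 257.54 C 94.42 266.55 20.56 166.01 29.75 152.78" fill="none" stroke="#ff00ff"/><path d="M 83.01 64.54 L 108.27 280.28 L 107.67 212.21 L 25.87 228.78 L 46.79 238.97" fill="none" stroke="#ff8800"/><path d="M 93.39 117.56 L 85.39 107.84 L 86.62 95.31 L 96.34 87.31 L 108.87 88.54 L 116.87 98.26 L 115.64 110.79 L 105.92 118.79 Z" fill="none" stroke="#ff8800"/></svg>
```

1 u = 1 mm; y_m = 290.79 − y.

[1] `<circle>` circle, #ff00ff→cut S717 F1066: (34.66,206.47) → (33.53,212.15) → (30.31,216.96) → (25.50,220.18) → (19.82,221.31) → (14.14,220.18) → (9.33,216.96) → (6.11,212.15) → (4.98,206.47) → (6.11,200.79) → (9.33,195.98) → (14.14,192.76) → (19.82,191.63) → (25.50,192.76) → (30.31,195.98) → (33.53,200.79) → (34.66,206.47) (closed)

[2] `<path>` quadratic bezier, #ff8800→engrave S268 F2339: (59.35,57.66) → (56.51,50.10) → (54.45,44.32) → (53.19,40.31) → (52.71,38.08) → (53.03,37.63) → (54.14,38.95) → (56.03,42.05) → (58.72,46.93)

[3] `<path>` rectangle, #ff00ff→cut S717 F1066: (43.71,184.77) → (105.32,184.77) → (105.32,99.32) → (43.71,99.32) → (43.71,184.77) (closed)

[4] `<path>` cubic bezier, #ff00ff→cut S717 F1066: (71.02,33.25) → (75.59,34.62) → (73.15,43.96) → (65.82,58.95) → (55.71,77.29) → (44.94,96.67) → (35.61,114.79) → (29.84,129.34) → (29.75,138.01)

[5] `<path>` open polyline, #ff8800→engrave S268 F2339: (83.01,226.25) → (108.27,10.51) → (107.67,78.58) → (25.87,62.01) → (46.79,51.82)

[6] `<path>` regular polygon, #ff8800→engrave S268 F2339: (93.39,173.23) → (85.39,182.95) → (86.62,195.48) → (96.34,203.48) → (108.87,202.25) → (116.87,192.53) → (115.64,180.00) → (105.92,172.00) → (93.39,173.23) (closed)

; LightBurn 1.4.05
; GRBL device profile, absolute coords
G21
G90
G0 X34.66 Y206.47
M4 S717
G1 X33.53 Y212.15 F1066
G1 X30.31 Y216.96
G1 X25.50 Y220.18
G1 X19.82 Y221.31
G1 X14.14 Y220.18
G1 X9.33 Y216.96
G1 X6.11 Y212.15
G1 X4.98 Y206.47
G1 X6.11 Y200.79
G1 X9.33 Y195.98
G1 X14.14 Y192.76
G1 X19.82 Y191.63
G1 X25.50 Y192.76
G1 X30.31 Y195.98
G1 X33.53 Y200.79
G1 X34.66 Y206.47
M5
G0 X59.35 Y57.66
M4 S268
G1 X56.51 Y50.10 F2339
G1 X54.45 Y44.32
G1 X53.19 Y40.31
G1 X52.71 Y38.08
G1 X53.03 Y37.63
G1 X54.14 Y38.95
G1 X56.03 Y42.05
G1 X58.72 Y46.93
M5
G0 X43.71 Y184.77
M4 S717
G1 X105.32 Y184.77 F1066
G1 X105.32 Y99.32
G1 X43.71 Y99.32
G1 X43.71 Y184.77
M5
G0 X71.02 Y33.25
M4 S717
G1 X75.59 Y34.62 F1066
G1 X73.15 Y43.96
G1 X65.82 Y58.95
G1 X55.71 Y77.29
G1 X44.94 Y96.67
G1 X35.61 Y114.79
G1 X29.84 Y129.34
G1 X29.75 Y138.01
M5
G0 X83.01 Y226.25
M4 S268
G1 X108.27 Y10.51 F2339
G1 X107.67 Y78.58
G1 X25.87 Y62.01
G1 X46.79 Y51.82
M5
G0 X93.39 Y173.23
M4 S268
G1 X85.39 Y182.95 F2339
G1 X86.62 Y195.48
G1 X96.34 Y203.48
G1 X108.87 Y202.25
G1 X116.87 Y192.53
G1 X115.64 Y180.00
G1 X105.92 Y172.00
G1 X93.39 Y173.23
M5
G0 X0.00 Y0.00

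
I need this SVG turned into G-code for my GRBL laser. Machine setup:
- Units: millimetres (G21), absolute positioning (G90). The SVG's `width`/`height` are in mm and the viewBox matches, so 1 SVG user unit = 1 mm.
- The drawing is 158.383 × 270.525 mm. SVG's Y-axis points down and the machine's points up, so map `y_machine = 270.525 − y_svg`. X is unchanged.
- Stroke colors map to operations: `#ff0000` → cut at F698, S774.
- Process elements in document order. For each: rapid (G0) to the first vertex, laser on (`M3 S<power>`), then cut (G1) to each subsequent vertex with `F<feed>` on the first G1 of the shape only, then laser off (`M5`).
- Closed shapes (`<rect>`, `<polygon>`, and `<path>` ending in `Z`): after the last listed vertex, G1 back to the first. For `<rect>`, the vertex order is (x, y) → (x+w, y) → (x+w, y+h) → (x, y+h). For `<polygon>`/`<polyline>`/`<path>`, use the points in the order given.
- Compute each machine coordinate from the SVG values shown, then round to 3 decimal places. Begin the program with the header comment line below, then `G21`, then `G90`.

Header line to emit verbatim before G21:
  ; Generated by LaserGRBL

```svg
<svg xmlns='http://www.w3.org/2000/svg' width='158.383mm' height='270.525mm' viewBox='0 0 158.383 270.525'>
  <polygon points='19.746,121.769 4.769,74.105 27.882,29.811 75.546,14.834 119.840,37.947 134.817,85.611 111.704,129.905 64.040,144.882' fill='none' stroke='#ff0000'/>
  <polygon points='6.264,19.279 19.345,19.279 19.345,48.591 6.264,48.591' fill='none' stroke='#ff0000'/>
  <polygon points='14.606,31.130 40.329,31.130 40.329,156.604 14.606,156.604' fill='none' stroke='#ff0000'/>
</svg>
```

1 u = 1 mm; y_m = 270.525 − y.

[1] `<polygon>` regular polygon, #ff0000→cut S774 F698: (19.746,148.756) → (4.769,196.420) → (27.882,240.714) → (75.546,255.691) → (119.840,232.578) → (134.817,184.914) → (111.704,140.620) → (64.040,125.643) → (19.746,148.756) (closed)

[2] `<polygon>` rectangle, #ff0000→cut S774 F698: (6.264,251.246) → (19.345,251.246) → (19.345,221.934) → (6.264,221.934) → (6.264,251.246) (closed)

[3] `<polygon>` rectangle, #ff0000→cut S774 F698: (14.606,239.395) → (40.329,239.395) → (40.329,113.921) → (14.606,113.921) → (14.606,239.395) (closed)

; Generated by LaserGRBL
G21
G90
G0 X19.746 Y148.756
M3 S774
G1 X4.769 Y196.420 F698
G1 X27.882 Y240.714
G1 X75.546 Y255.691
G1 X119.840 Y232.578
G1 X134.817 Y184.914
G1 X111.704 Y140.620
G1 X64.040 Y125.643
G1 X19.746 Y148.756
M5
G0 X6.264 Y251.246
M3 S774
G1 X19.345 Y251.246 F698
G1 X19.345 Y221.934
G1 X6.264 Y221.934
G1 X6.264 Y251.246
M5
G0 X14.606 Y239.395
M3 S774
G1 X40.329 Y239.395 F698
G1 X40.329 Y113.921
G1 X14.606 Y113.921
G1 X14.606 Y239.395
M5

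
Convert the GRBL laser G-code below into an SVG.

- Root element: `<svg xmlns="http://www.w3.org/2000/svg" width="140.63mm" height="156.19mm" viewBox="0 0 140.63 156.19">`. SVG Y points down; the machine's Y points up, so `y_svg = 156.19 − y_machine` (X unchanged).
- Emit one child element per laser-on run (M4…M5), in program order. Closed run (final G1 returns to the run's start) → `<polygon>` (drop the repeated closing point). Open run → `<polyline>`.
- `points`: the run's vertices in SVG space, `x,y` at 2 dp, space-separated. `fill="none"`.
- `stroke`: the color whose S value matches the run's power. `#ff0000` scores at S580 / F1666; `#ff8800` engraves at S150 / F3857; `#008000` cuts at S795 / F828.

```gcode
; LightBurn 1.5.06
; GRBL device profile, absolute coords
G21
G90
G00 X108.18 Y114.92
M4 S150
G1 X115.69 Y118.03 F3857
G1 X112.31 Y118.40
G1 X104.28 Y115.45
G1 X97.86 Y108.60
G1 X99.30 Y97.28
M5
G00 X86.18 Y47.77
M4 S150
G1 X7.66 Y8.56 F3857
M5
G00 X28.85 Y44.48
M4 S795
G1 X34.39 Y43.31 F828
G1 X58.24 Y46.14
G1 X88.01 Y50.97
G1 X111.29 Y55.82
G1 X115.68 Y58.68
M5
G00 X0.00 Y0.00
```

<svg xmlns="http://www.w3.org/2000/svg" width="140.63mm" height="156.19mm" viewBox="0 0 140.63 156.19">
  <polyline points="108.18,41.27 115.69,38.16 112.31,37.79 104.28,40.74 97.86,47.59 99.30,58.91" fill="none" stroke="#ff8800"/>
  <polyline points="86.18,108.42 7.66,147.63" fill="none" stroke="#ff8800"/>
  <polyline points="28.85,111.71 34.39,112.88 58.24,110.05 88.01,105.22 111.29,100.37 115.68,97.51" fill="none" stroke="#008000"/>
</svg>

Machine Y-up, SVG Y-down with viewBox height 156.19, so y_svg = 156.19 − y_machine; X carries over.

Run 1: S150 ⇒ engrave layer `#ff8800`. The run is open, so emit a `<polyline>` with points (Y-flipped): 108.18,41.27 115.69,38.16 112.31,37.79 104.28,40.74 97.86,47.59 99.30,58.91.

Run 2: power S150 maps to stroke `#ff8800` (engrave). The run is open, so emit a `<polyline>` with points (Y-flipped): 86.18,108.42 7.66,147.63.

Run 3: power S795 maps to stroke `#008000` (cut). The run is open, so emit a `<polyline>` with points (Y-flipped): 28.85,111.71 34.39,112.88 58.24,110.05 88.01,105.22 111.29,100.37 115.68,97.51.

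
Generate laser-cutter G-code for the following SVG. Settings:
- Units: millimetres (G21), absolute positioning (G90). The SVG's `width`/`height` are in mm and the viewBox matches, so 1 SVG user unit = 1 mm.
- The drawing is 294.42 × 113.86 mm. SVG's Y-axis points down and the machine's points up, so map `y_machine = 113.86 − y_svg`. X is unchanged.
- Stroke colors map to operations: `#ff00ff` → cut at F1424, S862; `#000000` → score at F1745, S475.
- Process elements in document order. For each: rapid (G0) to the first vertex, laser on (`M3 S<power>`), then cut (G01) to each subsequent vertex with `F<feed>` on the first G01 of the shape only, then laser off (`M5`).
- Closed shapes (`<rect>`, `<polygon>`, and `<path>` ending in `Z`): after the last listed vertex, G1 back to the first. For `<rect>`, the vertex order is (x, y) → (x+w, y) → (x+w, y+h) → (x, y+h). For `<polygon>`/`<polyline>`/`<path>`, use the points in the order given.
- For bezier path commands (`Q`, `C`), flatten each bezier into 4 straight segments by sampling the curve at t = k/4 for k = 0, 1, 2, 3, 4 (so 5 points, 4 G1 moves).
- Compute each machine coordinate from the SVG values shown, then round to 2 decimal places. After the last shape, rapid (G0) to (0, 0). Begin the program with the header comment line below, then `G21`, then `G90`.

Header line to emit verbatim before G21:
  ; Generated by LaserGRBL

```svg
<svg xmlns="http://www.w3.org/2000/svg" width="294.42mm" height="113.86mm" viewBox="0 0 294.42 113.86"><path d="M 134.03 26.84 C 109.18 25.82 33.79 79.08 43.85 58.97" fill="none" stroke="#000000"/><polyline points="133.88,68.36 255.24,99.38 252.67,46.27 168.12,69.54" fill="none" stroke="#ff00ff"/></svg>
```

; Generated by LaserGRBL
G21
G90
G0 X134.03 Y87.02
M3 S475
G01 X108.04 Y79.60 F1745
G01 X75.85 Y63.80
G01 X50.20 Y51.57
G01 X43.85 Y54.89
M5
G0 X133.88 Y45.50
M3 S862
G01 X255.24 Y14.48 F1424
G01 X252.67 Y67.59
G01 X168.12 Y44.32
M5
G0 X0.00 Y0.00

Since the viewBox matches the mm dimensions, user units are millimetres directly. The only transform is the Y-flip y_m = 113.86 − y_svg.

Shape 1 is a cubic bezier drawn with `<path>`. Its stroke #000000 means score at S475, F1745. After flipping Y the toolpath is (134.03,87.02) → (108.04,79.60) → (75.85,63.80) → (50.20,51.57) → (43.85,54.89).

Shape 2 is a open polyline drawn with `<polyline>`. Its stroke #ff00ff means cut at S862, F1424. After flipping Y the toolpath is (133.88,45.50) → (255.24,14.48) → (252.67,67.59) → (168.12,44.32).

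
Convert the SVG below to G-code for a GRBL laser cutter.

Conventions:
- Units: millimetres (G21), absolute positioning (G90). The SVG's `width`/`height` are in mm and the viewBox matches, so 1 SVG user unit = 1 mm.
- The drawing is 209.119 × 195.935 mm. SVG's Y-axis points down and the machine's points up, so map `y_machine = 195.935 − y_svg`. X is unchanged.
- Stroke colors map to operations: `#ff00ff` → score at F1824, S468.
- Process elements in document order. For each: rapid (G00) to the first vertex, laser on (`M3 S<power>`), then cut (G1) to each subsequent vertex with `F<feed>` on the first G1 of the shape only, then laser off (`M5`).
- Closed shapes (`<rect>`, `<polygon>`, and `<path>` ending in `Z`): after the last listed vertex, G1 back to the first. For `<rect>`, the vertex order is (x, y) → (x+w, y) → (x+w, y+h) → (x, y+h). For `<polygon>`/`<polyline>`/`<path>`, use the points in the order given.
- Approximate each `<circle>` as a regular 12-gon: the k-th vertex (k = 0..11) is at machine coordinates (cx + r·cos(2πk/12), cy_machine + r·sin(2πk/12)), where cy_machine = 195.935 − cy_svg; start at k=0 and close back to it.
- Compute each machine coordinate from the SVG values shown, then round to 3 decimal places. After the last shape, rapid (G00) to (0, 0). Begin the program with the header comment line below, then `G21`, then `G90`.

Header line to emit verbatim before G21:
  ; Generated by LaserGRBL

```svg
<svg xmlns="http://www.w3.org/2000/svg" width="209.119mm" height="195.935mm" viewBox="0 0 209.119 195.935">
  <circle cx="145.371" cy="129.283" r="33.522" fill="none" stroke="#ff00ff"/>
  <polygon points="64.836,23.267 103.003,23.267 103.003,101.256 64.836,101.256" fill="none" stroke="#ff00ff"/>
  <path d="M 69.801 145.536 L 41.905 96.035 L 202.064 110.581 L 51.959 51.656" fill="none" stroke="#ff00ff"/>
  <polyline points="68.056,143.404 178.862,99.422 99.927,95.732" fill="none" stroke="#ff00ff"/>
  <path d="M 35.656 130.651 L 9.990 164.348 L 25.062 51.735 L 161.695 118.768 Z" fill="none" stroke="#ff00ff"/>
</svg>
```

viewBox `0 0 209.119 195.935` with mm width/height → 1 unit = 1 mm. Flip: y_m = 195.935 − y_svg.

**Shape 1** — `<circle>` circle, stroke `#ff00ff` → score (S468, F1824). Machine vertices: (178.893,66.652) → (174.402,83.413) → (162.132,95.683) → (145.371,100.174) → (128.610,95.683) → (116.340,83.413) → (111.849,66.652) → (116.340,49.891) → (128.610,37.621) → (145.371,33.130) → (162.132,37.621) → (174.402,49.891) → (178.893,66.652). Closed: final G1 returns to the first vertex.

**Shape 2** — `<polygon>` rectangle, stroke `#ff00ff` → score (S468, F1824). Machine vertices: (64.836,172.668) → (103.003,172.668) → (103.003,94.679) → (64.836,94.679) → (64.836,172.668). Closed: final G1 returns to the first vertex.

**Shape 3** — `<path>` open polyline, stroke `#ff00ff` → score (S468, F1824). Machine vertices: (69.801,50.399) → (41.905,99.900) → (202.064,85.354) → (51.959,144.279). Open path.

**Shape 4** — `<polyline>` open polyline, stroke `#ff00ff` → score (S468, F1824). Machine vertices: (68.056,52.531) → (178.862,96.513) → (99.927,100.203). Open path.

**Shape 5** — `<path>` closed polygon, stroke `#ff00ff` → score (S468, F1824). Machine vertices: (35.656,65.284) → (9.990,31.587) → (25.062,144.200) → (161.695,77.167) → (35.656,65.284). Closed: final G1 returns to the first vertex.

; Generated by LaserGRBL
G21
G90
G00 X178.893 Y66.652
M3 S468
G1 X174.402 Y83.413 F1824
G1 X162.132 Y95.683
G1 X145.371 Y100.174
G1 X128.610 Y95.683
G1 X116.340 Y83.413
G1 X111.849 Y66.652
G1 X116.340 Y49.891
G1 X128.610 Y37.621
G1 X145.371 Y33.130
G1 X162.132 Y37.621
G1 X174.402 Y49.891
G1 X178.893 Y66.652
M5
G00 X64.836 Y172.668
M3 S468
G1 X103.003 Y172.668 F1824
G1 X103.003 Y94.679
G1 X64.836 Y94.679
G1 X64.836 Y172.668
M5
G00 X69.801 Y50.399
M3 S468
G1 X41.905 Y99.900 F1824
G1 X202.064 Y85.354
G1 X51.959 Y144.279
M5
G00 X68.056 Y52.531
M3 S468
G1 X178.862 Y96.513 F1824
G1 X99.927 Y100.203
M5
G00 X35.656 Y65.284
M3 S468
G1 X9.990 Y31.587 F1824
G1 X25.062 Y144.200
G1 X161.695 Y77.167
G1 X35.656 Y65.284
M5
G00 X0.000 Y0.000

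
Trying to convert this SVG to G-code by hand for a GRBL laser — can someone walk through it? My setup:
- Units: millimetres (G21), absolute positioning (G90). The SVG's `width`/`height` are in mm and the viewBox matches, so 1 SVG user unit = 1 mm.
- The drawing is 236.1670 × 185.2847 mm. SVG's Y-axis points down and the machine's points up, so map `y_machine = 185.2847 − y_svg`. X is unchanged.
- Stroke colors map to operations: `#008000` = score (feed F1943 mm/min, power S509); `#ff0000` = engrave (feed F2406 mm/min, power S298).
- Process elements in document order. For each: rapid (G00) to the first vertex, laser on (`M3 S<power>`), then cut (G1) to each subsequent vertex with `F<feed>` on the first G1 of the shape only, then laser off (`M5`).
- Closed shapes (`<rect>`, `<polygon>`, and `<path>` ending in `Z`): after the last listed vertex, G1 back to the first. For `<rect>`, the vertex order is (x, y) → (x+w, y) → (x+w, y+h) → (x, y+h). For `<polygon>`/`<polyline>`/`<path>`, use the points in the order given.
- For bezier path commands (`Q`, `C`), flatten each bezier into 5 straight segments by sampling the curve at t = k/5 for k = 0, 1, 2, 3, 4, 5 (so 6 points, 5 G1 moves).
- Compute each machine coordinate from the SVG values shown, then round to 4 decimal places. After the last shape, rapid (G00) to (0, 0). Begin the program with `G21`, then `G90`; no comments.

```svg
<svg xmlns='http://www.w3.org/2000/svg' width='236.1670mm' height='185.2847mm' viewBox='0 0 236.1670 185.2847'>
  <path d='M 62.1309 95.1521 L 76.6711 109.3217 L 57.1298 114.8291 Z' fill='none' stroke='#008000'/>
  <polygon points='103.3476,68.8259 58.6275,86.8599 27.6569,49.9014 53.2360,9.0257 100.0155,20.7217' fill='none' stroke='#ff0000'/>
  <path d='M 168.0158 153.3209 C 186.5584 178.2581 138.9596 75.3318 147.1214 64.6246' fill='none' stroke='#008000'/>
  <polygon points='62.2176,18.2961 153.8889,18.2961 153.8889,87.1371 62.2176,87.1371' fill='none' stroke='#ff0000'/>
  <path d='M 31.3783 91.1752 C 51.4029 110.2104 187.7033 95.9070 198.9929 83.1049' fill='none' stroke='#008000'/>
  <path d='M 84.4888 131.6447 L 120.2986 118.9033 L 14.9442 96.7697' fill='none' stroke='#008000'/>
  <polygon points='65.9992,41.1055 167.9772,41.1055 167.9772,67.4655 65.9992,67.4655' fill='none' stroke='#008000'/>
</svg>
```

G21
G90
G00 X62.1309 Y90.1326
M3 S509
G1 X76.6711 Y75.9630 F1943
G1 X57.1298 Y70.4556
G1 X62.1309 Y90.1326
M5
G00 X103.3476 Y116.4588
M3 S298
G1 X58.6275 Y98.4248 F2406
G1 X27.6569 Y135.3833
G1 X53.2360 Y176.2590
G1 X100.0155 Y164.5630
G1 X103.3476 Y116.4588
M5
G00 X168.0158 Y31.9638
M3 S509
G1 X172.1796 Y30.5844 F1943
G1 X166.3208 Y49.3284
G1 X156.2906 Y77.6316
G1 X147.9404 Y104.9301
G1 X147.1214 Y120.6601
M5
G00 X62.2176 Y166.9886
M3 S298
G1 X153.8889 Y166.9886 F2406
G1 X153.8889 Y98.1476
G1 X62.2176 Y98.1476
G1 X62.2176 Y166.9886
M5
G00 X31.3783 Y94.1095
M3 S509
G1 X55.4159 Y86.4103 F1943
G1 X95.7779 Y85.0400
G1 X140.8825 Y88.3264
G1 X179.1481 Y94.5971
G1 X198.9929 Y102.1798
M5
G00 X84.4888 Y53.6400
M3 S509
G1 X120.2986 Y66.3814 F1943
G1 X14.9442 Y88.5150
M5
G00 X65.9992 Y144.1792
M3 S509
G1 X167.9772 Y144.1792 F1943
G1 X167.9772 Y117.8192
G1 X65.9992 Y117.8192
G1 X65.9992 Y144.1792
M5
G00 X0.0000 Y0.0000

1 u = 1 mm; y_m = 185.2847 − y.

[1] `<path>` regular polygon, #008000→score S509 F1943: (62.1309,90.1326) → (76.6711,75.9630) → (57.1298,70.4556) → (62.1309,90.1326) (closed)

[2] `<polygon>` regular polygon, #ff0000→engrave S298 F2406: (103.3476,116.4588) → (58.6275,98.4248) → (27.6569,135.3833) → (53.2360,176.2590) → (100.0155,164.5630) → (103.3476,116.4588) (closed)

[3] `<path>` cubic bezier, #008000→score S509 F1943: (168.0158,31.9638) → (172.1796,30.5844) → (166.3208,49.3284) → (156.2906,77.6316) → (147.9404,104.9301) → (147.1214,120.6601)

[4] `<polygon>` rectangle, #ff0000→engrave S298 F2406: (62.2176,166.9886) → (153.8889,166.9886) → (153.8889,98.1476) → (62.2176,98.1476) → (62.2176,166.9886) (closed)

[5] `<path>` cubic bezier, #008000→score S509 F1943: (31.3783,94.1095) → (55.4159,86.4103) → (95.7779,85.0400) → (140.8825,88.3264) → (179.1481,94.5971) → (198.9929,102.1798)

[6] `<path>` open polyline, #008000→score S509 F1943: (84.4888,53.6400) → (120.2986,66.3814) → (14.9442,88.5150)

[7] `<polygon>` rectangle, #008000→score S509 F1943: (65.9992,144.1792) → (167.9772,144.1792) → (167.9772,117.8192) → (65.9992,117.8192) → (65.9992,144.1792) (closed)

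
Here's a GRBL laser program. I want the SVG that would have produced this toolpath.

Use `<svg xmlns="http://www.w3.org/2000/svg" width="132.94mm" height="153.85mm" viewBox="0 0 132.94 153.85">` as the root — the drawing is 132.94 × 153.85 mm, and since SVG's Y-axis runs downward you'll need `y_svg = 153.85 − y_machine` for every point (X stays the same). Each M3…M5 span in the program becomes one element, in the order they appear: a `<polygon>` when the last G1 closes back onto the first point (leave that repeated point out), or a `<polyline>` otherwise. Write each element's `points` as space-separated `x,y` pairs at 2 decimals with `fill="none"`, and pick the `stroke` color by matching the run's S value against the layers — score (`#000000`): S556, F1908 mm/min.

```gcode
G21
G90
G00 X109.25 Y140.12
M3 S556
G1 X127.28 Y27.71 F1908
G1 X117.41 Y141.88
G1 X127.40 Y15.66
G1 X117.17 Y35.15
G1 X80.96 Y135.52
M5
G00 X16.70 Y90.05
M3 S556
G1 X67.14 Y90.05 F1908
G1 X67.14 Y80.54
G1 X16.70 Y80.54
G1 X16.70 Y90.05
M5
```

Machine Y-up, SVG Y-down with viewBox height 153.85, so y_svg = 153.85 − y_machine; X carries over. Every run uses S556, so all elements get stroke `#000000` (score).

Run 1: The run is open, so emit a `<polyline>` with points (Y-flipped): 109.25,13.73 127.28,126.14 117.41,11.97 127.40,138.19 117.17,118.70 80.96,18.33.

Run 2: The run returns to its start, so emit a `<polygon>` with points (Y-flipped): 16.70,63.80 67.14,63.80 67.14,73.31 16.70,73.31.

<svg xmlns="http://www.w3.org/2000/svg" width="132.94mm" height="153.85mm" viewBox="0 0 132.94 153.85">
  <polyline points="109.25,13.73 127.28,126.14 117.41,11.97 127.40,138.19 117.17,118.70 80.96,18.33" fill="none" stroke="#000000"/>
  <polygon points="16.70,63.80 67.14,63.80 67.14,73.31 16.70,73.31" fill="none" stroke="#000000"/>
</svg>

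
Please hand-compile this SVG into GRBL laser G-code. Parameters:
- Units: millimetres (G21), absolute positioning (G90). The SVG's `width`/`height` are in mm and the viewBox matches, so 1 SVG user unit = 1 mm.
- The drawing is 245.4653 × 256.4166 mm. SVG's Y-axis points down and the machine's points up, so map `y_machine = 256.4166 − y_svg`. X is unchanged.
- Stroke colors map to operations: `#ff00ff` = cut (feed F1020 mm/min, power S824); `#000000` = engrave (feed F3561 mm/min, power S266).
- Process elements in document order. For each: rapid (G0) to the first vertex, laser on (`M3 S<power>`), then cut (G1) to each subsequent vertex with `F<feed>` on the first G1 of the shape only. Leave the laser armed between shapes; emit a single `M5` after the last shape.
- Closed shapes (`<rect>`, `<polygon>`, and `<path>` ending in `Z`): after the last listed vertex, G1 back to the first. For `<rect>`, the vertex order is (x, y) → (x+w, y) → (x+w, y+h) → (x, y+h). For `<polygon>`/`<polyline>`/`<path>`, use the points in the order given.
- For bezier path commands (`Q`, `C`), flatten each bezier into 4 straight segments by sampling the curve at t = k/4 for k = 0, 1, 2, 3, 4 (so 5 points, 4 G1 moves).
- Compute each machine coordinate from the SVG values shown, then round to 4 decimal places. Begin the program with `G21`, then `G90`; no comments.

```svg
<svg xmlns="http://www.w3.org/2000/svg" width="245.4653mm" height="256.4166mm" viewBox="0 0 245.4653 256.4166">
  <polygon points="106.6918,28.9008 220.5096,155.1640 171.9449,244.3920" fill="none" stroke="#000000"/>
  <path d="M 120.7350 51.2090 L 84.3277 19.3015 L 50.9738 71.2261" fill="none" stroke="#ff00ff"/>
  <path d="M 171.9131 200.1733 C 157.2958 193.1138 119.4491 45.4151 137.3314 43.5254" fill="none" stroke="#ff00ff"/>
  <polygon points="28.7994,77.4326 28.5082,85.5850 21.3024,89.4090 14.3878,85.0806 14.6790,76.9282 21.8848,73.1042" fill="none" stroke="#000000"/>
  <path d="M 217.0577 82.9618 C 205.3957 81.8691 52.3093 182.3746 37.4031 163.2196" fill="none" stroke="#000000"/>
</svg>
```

G21
G90
G0 X106.6918 Y227.5158
M3 S266
G1 X220.5096 Y101.2526 F3561
G1 X171.9449 Y12.0246
G1 X106.6918 Y227.5158
G0 X120.7350 Y205.2076
M3 S824
G1 X84.3277 Y237.1151 F1020
G1 X50.9738 Y185.1905
G0 X171.9131 Y56.2433
M3 S824
G1 X157.8283 Y83.4320 F1020
G1 X142.4349 Y136.5059
G1 X133.1351 Y188.6105
G1 X137.3314 Y212.8912
G0 X28.7994 Y178.9840
M3 S266
G1 X28.5082 Y170.8316 F3561
G1 X21.3024 Y167.0076
G1 X14.3878 Y171.3360
G1 X14.6790 Y179.4884
G1 X21.8848 Y183.3124
G1 X28.7994 Y178.9840
G0 X217.0577 Y173.4548
M3 S266
G1 X186.1629 Y158.6818 F3561
G1 X128.4470 Y126.5525
G1 X70.1227 Y97.8099
G1 X37.4031 Y93.1970
M5

1 u = 1 mm; y_m = 256.4166 − y.

[1] `<polygon>` closed polygon, #000000→engrave S266 F3561: (106.6918,227.5158) → (220.5096,101.2526) → (171.9449,12.0246) → (106.6918,227.5158) (closed)

[2] `<path>` open polyline, #ff00ff→cut S824 F1020: (120.7350,205.2076) → (84.3277,237.1151) → (50.9738,185.1905)

[3] `<path>` cubic bezier, #ff00ff→cut S824 F1020: (171.9131,56.2433) → (157.8283,83.4320) → (142.4349,136.5059) → (133.1351,188.6105) → (137.3314,212.8912)

[4] `<polygon>` regular polygon, #000000→engrave S266 F3561: (28.7994,178.9840) → (28.5082,170.8316) → (21.3024,167.0076) → (14.3878,171.3360) → (14.6790,179.4884) → (21.8848,183.3124) → (28.7994,178.9840) (closed)

[5] `<path>` cubic bezier, #000000→engrave S266 F3561: (217.0577,173.4548) → (186.1629,158.6818) → (128.4470,126.5525) → (70.1227,97.8099) → (37.4031,93.1970)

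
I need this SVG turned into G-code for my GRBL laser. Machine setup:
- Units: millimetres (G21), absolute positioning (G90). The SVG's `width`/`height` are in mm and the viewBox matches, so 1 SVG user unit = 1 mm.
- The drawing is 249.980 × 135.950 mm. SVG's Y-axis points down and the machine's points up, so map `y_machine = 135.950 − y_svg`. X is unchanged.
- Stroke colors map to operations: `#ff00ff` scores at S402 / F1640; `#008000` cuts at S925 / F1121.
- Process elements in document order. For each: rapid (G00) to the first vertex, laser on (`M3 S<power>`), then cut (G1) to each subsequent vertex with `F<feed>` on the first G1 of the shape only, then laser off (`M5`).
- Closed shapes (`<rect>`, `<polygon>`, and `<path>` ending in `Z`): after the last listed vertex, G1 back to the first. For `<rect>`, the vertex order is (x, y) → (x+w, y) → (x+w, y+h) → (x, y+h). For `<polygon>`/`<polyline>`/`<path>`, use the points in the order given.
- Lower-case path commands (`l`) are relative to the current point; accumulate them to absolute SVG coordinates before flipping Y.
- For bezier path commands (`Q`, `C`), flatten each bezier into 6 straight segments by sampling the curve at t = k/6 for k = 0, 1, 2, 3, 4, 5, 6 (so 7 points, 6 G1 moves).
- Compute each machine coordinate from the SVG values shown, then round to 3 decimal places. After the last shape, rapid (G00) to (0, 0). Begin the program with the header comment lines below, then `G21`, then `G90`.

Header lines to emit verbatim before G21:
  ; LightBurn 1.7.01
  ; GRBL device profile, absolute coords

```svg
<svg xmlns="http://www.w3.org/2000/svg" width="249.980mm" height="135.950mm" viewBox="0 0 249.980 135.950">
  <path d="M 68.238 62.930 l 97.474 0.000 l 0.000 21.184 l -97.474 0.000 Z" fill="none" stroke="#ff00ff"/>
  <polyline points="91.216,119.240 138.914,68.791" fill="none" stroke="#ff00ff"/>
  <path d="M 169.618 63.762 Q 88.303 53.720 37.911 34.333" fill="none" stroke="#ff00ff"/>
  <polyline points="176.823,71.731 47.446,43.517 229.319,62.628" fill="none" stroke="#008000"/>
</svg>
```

viewBox `0 0 249.980 135.950` with mm width/height → 1 unit = 1 mm. Flip: y_m = 135.950 − y_svg.

**Shape 1** — `<path>` rectangle, stroke `#ff00ff` → score (S402, F1640). Machine vertices: (68.238,73.020) → (165.712,73.020) → (165.712,51.836) → (68.238,51.836) → (68.238,73.020). Closed: final G1 returns to the first vertex.

**Shape 2** — `<polyline>` line segment, stroke `#ff00ff` → score (S402, F1640). Machine vertices: (91.216,16.710) → (138.914,67.159). Open path.

**Shape 3** — `<path>` quadratic bezier, stroke `#ff00ff` → score (S402, F1640). Control points (SVG): P0=(169.618,63.762), P1=(88.303,53.720), P2=(37.911,34.333); sampled at t=k/6. Machine vertices: (169.618,72.188) → (143.372,75.795) → (118.844,79.921) → (96.034,84.566) → (74.942,89.731) → (55.567,95.414) → (37.911,101.617). Open path.

**Shape 4** — `<polyline>` open polyline, stroke `#008000` → cut (S925, F1121). Machine vertices: (176.823,64.219) → (47.446,92.433) → (229.319,73.322). Open path.

; LightBurn 1.7.01
; GRBL device profile, absolute coords
G21
G90
G00 X68.238 Y73.020
M3 S402
G1 X165.712 Y73.020 F1640
G1 X165.712 Y51.836
G1 X68.238 Y51.836
G1 X68.238 Y73.020
M5
G00 X91.216 Y16.710
M3 S402
G1 X138.914 Y67.159 F1640
M5
G00 X169.618 Y72.188
M3 S402
G1 X143.372 Y75.795 F1640
G1 X118.844 Y79.921
G1 X96.034 Y84.566
G1 X74.942 Y89.731
G1 X55.567 Y95.414
G1 X37.911 Y101.617
M5
G00 X176.823 Y64.219
M3 S925
G1 X47.446 Y92.433 F1121
G1 X229.319 Y73.322
M5
G00 X0.000 Y0.000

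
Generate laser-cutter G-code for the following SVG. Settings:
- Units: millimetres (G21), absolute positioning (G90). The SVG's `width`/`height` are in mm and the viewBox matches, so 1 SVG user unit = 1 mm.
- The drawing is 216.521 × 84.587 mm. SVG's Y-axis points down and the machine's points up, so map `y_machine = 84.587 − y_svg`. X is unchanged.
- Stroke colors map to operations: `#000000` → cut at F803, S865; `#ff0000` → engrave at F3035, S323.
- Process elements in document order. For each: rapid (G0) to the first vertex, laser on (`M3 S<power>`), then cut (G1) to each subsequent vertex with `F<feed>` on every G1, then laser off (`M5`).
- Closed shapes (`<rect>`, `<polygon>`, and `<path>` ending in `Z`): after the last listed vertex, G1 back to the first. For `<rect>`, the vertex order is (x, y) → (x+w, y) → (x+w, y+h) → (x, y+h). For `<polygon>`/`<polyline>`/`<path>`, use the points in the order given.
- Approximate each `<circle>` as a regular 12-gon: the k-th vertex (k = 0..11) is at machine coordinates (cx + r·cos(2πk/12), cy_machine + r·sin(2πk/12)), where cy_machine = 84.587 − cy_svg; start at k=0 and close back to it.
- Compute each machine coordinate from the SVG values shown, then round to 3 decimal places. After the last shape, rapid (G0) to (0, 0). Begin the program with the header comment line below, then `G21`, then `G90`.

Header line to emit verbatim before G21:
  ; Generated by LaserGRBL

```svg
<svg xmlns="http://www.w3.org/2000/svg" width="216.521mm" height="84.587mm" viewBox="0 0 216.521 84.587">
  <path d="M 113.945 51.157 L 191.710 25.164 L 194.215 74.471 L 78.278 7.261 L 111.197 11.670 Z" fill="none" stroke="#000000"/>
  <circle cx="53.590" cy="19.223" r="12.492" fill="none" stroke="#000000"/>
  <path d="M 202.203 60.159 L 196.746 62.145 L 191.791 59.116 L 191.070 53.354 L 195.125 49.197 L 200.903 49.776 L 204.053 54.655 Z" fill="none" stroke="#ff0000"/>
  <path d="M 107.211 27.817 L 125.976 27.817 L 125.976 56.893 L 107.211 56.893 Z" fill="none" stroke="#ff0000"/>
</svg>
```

Since the viewBox matches the mm dimensions, user units are millimetres directly. The only transform is the Y-flip y_m = 84.587 − y_svg.

Shape 1 is a closed polygon drawn with `<path>`. Its stroke #000000 means cut at S865, F803. After flipping Y the toolpath is (113.945,33.430) → (191.710,59.423) → (194.215,10.116) → (78.278,77.326) → (111.197,72.917) → (113.945,33.430), returning to the start.

Shape 2 is a circle drawn with `<circle>`. Its stroke #000000 means cut at S865, F803. After flipping Y the toolpath is (66.082,65.364) → (64.408,71.610) → (59.836,76.182) → (53.590,77.856) → (47.344,76.182) → (42.772,71.610) → (41.098,65.364) → (42.772,59.118) → (47.344,54.546) → (53.590,52.872) → (59.836,54.546) → (64.408,59.118) → (66.082,65.364), returning to the start.

Shape 3 is a regular polygon drawn with `<path>`. Its stroke #ff0000 means engrave at S323, F3035. After flipping Y the toolpath is (202.203,24.428) → (196.746,22.442) → (191.791,25.471) → (191.070,31.233) → (195.125,35.390) → (200.903,34.811) → (204.053,29.932) → (202.203,24.428), returning to the start.

Shape 4 is a rectangle drawn with `<path>`. Its stroke #ff0000 means engrave at S323, F3035. After flipping Y the toolpath is (107.211,56.770) → (125.976,56.770) → (125.976,27.694) → (107.211,27.694) → (107.211,56.770), returning to the start.

; Generated by LaserGRBL
G21
G90
G0 X113.945 Y33.430
M3 S865
G1 X191.710 Y59.423 F803
G1 X194.215 Y10.116 F803
G1 X78.278 Y77.326 F803
G1 X111.197 Y72.917 F803
G1 X113.945 Y33.430 F803
M5
G0 X66.082 Y65.364
M3 S865
G1 X64.408 Y71.610 F803
G1 X59.836 Y76.182 F803
G1 X53.590 Y77.856 F803
G1 X47.344 Y76.182 F803
G1 X42.772 Y71.610 F803
G1 X41.098 Y65.364 F803
G1 X42.772 Y59.118 F803
G1 X47.344 Y54.546 F803
G1 X53.590 Y52.872 F803
G1 X59.836 Y54.546 F803
G1 X64.408 Y59.118 F803
G1 X66.082 Y65.364 F803
M5
G0 X202.203 Y24.428
M3 S323
G1 X196.746 Y22.442 F3035
G1 X191.791 Y25.471 F3035
G1 X191.070 Y31.233 F3035
G1 X195.125 Y35.390 F3035
G1 X200.903 Y34.811 F3035
G1 X204.053 Y29.932 F3035
G1 X202.203 Y24.428 F3035
M5
G0 X107.211 Y56.770
M3 S323
G1 X125.976 Y56.770 F3035
G1 X125.976 Y27.694 F3035
G1 X107.211 Y27.694 F3035
G1 X107.211 Y56.770 F3035
M5
G0 X0.000 Y0.000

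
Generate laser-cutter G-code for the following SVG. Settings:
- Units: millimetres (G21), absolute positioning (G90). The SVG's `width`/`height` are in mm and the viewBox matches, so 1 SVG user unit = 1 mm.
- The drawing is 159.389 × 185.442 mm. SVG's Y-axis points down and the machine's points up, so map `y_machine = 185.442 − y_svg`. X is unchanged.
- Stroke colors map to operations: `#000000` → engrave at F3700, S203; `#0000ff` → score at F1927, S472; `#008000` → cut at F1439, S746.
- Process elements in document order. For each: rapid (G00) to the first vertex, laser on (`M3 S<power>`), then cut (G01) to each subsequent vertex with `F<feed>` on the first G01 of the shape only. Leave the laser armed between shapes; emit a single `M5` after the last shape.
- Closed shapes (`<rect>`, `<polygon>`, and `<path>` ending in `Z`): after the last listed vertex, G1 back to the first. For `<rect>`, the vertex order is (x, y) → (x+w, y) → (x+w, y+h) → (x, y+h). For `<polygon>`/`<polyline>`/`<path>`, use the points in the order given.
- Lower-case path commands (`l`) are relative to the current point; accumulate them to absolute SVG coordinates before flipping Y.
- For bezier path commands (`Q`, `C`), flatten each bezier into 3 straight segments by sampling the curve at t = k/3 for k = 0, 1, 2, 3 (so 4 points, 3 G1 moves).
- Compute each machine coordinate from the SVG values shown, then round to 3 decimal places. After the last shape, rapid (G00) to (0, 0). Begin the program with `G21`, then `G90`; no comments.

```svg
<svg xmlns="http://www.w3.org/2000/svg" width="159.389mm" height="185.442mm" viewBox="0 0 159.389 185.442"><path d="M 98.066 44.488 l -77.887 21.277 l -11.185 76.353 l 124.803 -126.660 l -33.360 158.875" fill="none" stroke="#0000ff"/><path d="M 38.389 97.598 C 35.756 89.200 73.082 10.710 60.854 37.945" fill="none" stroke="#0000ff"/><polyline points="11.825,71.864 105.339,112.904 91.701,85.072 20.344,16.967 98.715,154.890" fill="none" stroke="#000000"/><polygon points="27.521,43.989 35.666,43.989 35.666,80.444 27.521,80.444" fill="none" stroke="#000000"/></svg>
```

Since the viewBox matches the mm dimensions, user units are millimetres directly. The only transform is the Y-flip y_m = 185.442 − y_svg.

Shape 1 is a open polyline drawn with `<path>`. Its stroke #0000ff means score at S472, F1927. After flipping Y the toolpath is (98.066,140.954) → (20.179,119.677) → (8.994,43.324) → (133.797,169.984) → (100.437,11.109).

Shape 2 is a cubic bezier drawn with `<path>`. Its stroke #0000ff means score at S472, F1927. After flipping Y the toolpath is (38.389,87.844) → (45.760,113.094) → (59.879,146.002) → (60.854,147.497).

Shape 3 is a open polyline drawn with `<polyline>`. Its stroke #000000 means engrave at S203, F3700. After flipping Y the toolpath is (11.825,113.578) → (105.339,72.538) → (91.701,100.370) → (20.344,168.475) → (98.715,30.552).

Shape 4 is a rectangle drawn with `<polygon>`. Its stroke #000000 means engrave at S203, F3700. After flipping Y the toolpath is (27.521,141.453) → (35.666,141.453) → (35.666,104.998) → (27.521,104.998) → (27.521,141.453), returning to the start.

G21
G90
G00 X98.066 Y140.954
M3 S472
G01 X20.179 Y119.677 F1927
G01 X8.994 Y43.324
G01 X133.797 Y169.984
G01 X100.437 Y11.109
G00 X38.389 Y87.844
M3 S472
G01 X45.760 Y113.094 F1927
G01 X59.879 Y146.002
G01 X60.854 Y147.497
G00 X11.825 Y113.578
M3 S203
G01 X105.339 Y72.538 F3700
G01 X91.701 Y100.370
G01 X20.344 Y168.475
G01 X98.715 Y30.552
G00 X27.521 Y141.453
M3 S203
G01 X35.666 Y141.453 F3700
G01 X35.666 Y104.998
G01 X27.521 Y104.998
G01 X27.521 Y141.453
M5
G00 X0.000 Y0.000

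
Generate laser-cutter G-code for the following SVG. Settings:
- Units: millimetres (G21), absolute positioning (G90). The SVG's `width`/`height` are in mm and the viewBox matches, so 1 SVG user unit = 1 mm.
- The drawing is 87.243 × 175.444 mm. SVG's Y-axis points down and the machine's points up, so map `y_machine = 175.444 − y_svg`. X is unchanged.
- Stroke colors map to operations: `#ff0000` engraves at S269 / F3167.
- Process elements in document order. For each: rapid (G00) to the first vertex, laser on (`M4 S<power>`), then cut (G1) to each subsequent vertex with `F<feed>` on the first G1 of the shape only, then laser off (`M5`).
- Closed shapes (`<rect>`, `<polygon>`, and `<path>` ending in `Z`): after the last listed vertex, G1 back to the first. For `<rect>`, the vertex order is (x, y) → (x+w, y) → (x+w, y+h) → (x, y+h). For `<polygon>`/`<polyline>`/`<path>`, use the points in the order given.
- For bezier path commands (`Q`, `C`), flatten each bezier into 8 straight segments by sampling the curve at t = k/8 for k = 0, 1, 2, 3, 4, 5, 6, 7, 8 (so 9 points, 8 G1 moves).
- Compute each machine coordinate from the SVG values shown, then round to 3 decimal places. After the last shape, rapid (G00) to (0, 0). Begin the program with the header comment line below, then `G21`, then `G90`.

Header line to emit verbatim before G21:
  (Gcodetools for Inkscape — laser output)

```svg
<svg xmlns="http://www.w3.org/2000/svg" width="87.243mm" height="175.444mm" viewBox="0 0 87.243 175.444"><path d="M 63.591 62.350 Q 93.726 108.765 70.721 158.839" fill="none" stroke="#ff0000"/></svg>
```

Since the viewBox matches the mm dimensions, user units are millimetres directly. The only transform is the Y-flip y_m = 175.444 − y_svg.

Shape 1 is a quadratic bezier drawn with `<path>`. Its stroke #ff0000 means engrave at S269, F3167. After flipping Y the toolpath is (63.591,113.094) → (70.294,101.433) → (75.337,89.658) → (78.719,77.768) → (80.441,65.764) → (80.502,53.646) → (78.902,41.413) → (75.642,29.066) → (70.721,16.605).

(Gcodetools for Inkscape — laser output)
G21
G90
G00 X63.591 Y113.094
M4 S269
G1 X70.294 Y101.433 F3167
G1 X75.337 Y89.658
G1 X78.719 Y77.768
G1 X80.441 Y65.764
G1 X80.502 Y53.646
G1 X78.902 Y41.413
G1 X75.642 Y29.066
G1 X70.721 Y16.605
M5
G00 X0.000 Y0.000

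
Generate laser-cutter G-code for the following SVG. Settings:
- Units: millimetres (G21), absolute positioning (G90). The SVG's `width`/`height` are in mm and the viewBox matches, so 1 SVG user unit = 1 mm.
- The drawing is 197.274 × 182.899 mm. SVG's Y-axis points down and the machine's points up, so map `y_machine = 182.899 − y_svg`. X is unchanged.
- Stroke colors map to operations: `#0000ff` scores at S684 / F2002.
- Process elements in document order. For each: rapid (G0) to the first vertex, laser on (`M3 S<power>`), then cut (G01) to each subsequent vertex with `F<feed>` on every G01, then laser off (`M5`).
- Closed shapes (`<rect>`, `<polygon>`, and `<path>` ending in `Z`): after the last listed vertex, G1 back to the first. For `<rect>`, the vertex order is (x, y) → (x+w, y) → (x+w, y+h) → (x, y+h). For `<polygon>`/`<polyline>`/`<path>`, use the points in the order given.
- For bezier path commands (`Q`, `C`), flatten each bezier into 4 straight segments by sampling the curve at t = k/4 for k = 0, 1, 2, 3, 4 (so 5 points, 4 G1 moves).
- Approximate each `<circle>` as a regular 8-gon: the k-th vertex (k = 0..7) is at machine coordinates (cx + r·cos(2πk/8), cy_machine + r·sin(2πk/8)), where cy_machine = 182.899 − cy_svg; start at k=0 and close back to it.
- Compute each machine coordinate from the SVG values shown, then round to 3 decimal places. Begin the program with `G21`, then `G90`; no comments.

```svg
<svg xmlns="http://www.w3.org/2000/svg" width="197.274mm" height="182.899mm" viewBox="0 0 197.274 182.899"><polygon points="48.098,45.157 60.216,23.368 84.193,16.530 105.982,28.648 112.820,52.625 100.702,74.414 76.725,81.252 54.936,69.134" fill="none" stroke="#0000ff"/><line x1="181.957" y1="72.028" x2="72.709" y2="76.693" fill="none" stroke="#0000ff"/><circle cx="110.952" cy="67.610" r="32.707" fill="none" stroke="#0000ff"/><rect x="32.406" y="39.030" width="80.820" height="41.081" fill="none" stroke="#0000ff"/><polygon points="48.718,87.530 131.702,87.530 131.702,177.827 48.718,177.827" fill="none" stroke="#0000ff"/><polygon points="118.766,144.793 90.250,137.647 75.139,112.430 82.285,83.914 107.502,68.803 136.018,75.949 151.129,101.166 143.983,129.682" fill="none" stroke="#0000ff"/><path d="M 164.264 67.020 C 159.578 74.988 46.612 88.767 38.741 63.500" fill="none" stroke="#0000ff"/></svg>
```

1 u = 1 mm; y_m = 182.899 − y.

[1] `<polygon>` regular polygon, #0000ff→score S684 F2002: (48.098,137.742) → (60.216,159.531) → (84.193,166.369) → (105.982,154.251) → (112.820,130.274) → (100.702,108.485) → (76.725,101.647) → (54.936,113.765) → (48.098,137.742) (closed)

[2] `<line>` line segment, #0000ff→score S684 F2002: (181.957,110.871) → (72.709,106.206)

[3] `<circle>` circle, #0000ff→score S684 F2002: (143.659,115.289) → (134.079,138.416) → (110.952,147.996) → (87.825,138.416) → (78.245,115.289) → (87.825,92.162) → (110.952,82.582) → (134.079,92.162) → (143.659,115.289) (closed)

[4] `<rect>` rectangle, #0000ff→score S684 F2002: (32.406,143.869) → (113.226,143.869) → (113.226,102.788) → (32.406,102.788) → (32.406,143.869) (closed)

[5] `<polygon>` rectangle, #0000ff→score S684 F2002: (48.718,95.369) → (131.702,95.369) → (131.702,5.072) → (48.718,5.072) → (48.718,95.369) (closed)

[6] `<polygon>` regular polygon, #0000ff→score S684 F2002: (118.766,38.106) → (90.250,45.252) → (75.139,70.469) → (82.285,98.985) → (107.502,114.096) → (136.018,106.950) → (151.129,81.733) → (143.983,53.217) → (118.766,38.106) (closed)

[7] `<path>` cubic bezier, #0000ff→score S684 F2002: (164.264,115.879) → (143.781,109.514) → (102.697,105.176) → (61.016,107.069) → (38.741,119.399)

G21
G90
G0 X48.098 Y137.742
M3 S684
G01 X60.216 Y159.531 F2002
G01 X84.193 Y166.369 F2002
G01 X105.982 Y154.251 F2002
G01 X112.820 Y130.274 F2002
G01 X100.702 Y108.485 F2002
G01 X76.725 Y101.647 F2002
G01 X54.936 Y113.765 F2002
G01 X48.098 Y137.742 F2002
M5
G0 X181.957 Y110.871
M3 S684
G01 X72.709 Y106.206 F2002
M5
G0 X143.659 Y115.289
M3 S684
G01 X134.079 Y138.416 F2002
G01 X110.952 Y147.996 F2002
G01 X87.825 Y138.416 F2002
G01 X78.245 Y115.289 F2002
G01 X87.825 Y92.162 F2002
G01 X110.952 Y82.582 F2002
G01 X134.079 Y92.162 F2002
G01 X143.659 Y115.289 F2002
M5
G0 X32.406 Y143.869
M3 S684
G01 X113.226 Y143.869 F2002
G01 X113.226 Y102.788 F2002
G01 X32.406 Y102.788 F2002
G01 X32.406 Y143.869 F2002
M5
G0 X48.718 Y95.369
M3 S684
G01 X131.702 Y95.369 F2002
G01 X131.702 Y5.072 F2002
G01 X48.718 Y5.072 F2002
G01 X48.718 Y95.369 F2002
M5
G0 X118.766 Y38.106
M3 S684
G01 X90.250 Y45.252 F2002
G01 X75.139 Y70.469 F2002
G01 X82.285 Y98.985 F2002
G01 X107.502 Y114.096 F2002
G01 X136.018 Y106.950 F2002
G01 X151.129 Y81.733 F2002
G01 X143.983 Y53.217 F2002
G01 X118.766 Y38.106 F2002
M5
G0 X164.264 Y115.879
M3 S684
G01 X143.781 Y109.514 F2002
G01 X102.697 Y105.176 F2002
G01 X61.016 Y107.069 F2002
G01 X38.741 Y119.399 F2002
M5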